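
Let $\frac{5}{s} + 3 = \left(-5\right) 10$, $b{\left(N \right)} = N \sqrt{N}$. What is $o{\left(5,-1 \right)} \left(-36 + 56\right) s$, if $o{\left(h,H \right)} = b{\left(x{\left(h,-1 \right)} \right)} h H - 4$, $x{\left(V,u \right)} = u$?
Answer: $\frac{400}{53} - \frac{500 i}{53} \approx 7.5472 - 9.434 i$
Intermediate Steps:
$b{\left(N \right)} = N^{\frac{3}{2}}$
$s = - \frac{5}{53}$ ($s = \frac{5}{-3 - 50} = \frac{5}{-53} = 5 \left(- \frac{1}{53}\right) = - \frac{5}{53} \approx -0.09434$)
$o{\left(h,H \right)} = -4 - i H h$ ($o{\left(h,H \right)} = \left(-1\right)^{\frac{3}{2}} h H - 4 = - i h H - 4 = - i H h - 4 = -4 - i H h$)
$o{\left(5,-1 \right)} \left(-36 + 56\right) s = \left(-4 - i \left(-1\right) 5\right) \left(-36 + 56\right) \left(- \frac{5}{53}\right) = \left(-4 + 5 i\right) 20 \left(- \frac{5}{53}\right) = \left(-4 + 5 i\right) \left(- \frac{100}{53}\right) = \frac{400}{53} - \frac{500 i}{53}$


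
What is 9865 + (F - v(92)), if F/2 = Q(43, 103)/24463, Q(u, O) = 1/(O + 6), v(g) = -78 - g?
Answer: 26757996347/2666467 ≈ 10035.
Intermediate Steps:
Q(u, O) = 1/(6 + O)
F = 2/2666467 (F = 2*(1/((6 + 103)*24463)) = 2*((1/24463)/109) = 2*((1/109)*(1/24463)) = 2*(1/2666467) = 2/2666467 ≈ 7.5006e-7)
9865 + (F - v(92)) = 9865 + (2/2666467 - (-78 - 1*92)) = 9865 + (2/2666467 - (-78 - 92)) = 9865 + (2/2666467 - 1*(-170)) = 9865 + (2/2666467 + 170) = 9865 + 453299392/2666467 = 26757996347/2666467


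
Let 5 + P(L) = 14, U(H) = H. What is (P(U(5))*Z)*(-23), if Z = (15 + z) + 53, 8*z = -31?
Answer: -106191/8 ≈ -13274.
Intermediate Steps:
z = -31/8 (z = (⅛)*(-31) = -31/8 ≈ -3.8750)
Z = 513/8 (Z = (15 - 31/8) + 53 = 89/8 + 53 = 513/8 ≈ 64.125)
P(L) = 9 (P(L) = -5 + 14 = 9)
(P(U(5))*Z)*(-23) = (9*(513/8))*(-23) = (4617/8)*(-23) = -106191/8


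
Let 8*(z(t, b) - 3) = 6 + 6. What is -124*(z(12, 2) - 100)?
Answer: 11842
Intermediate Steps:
z(t, b) = 9/2 (z(t, b) = 3 + (6 + 6)/8 = 3 + (⅛)*12 = 3 + 3/2 = 9/2)
-124*(z(12, 2) - 100) = -124*(9/2 - 100) = -124*(-191/2) = 11842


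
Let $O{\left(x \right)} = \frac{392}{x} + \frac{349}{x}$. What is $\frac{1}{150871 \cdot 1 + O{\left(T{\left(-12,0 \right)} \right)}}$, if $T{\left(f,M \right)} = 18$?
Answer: $\frac{6}{905473} \approx 6.6264 \cdot 10^{-6}$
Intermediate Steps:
$O{\left(x \right)} = \frac{741}{x}$
$\frac{1}{150871 \cdot 1 + O{\left(T{\left(-12,0 \right)} \right)}} = \frac{1}{150871 \cdot 1 + \frac{741}{18}} = \frac{1}{150871 + 741 \cdot \frac{1}{18}} = \frac{1}{150871 + \frac{247}{6}} = \frac{1}{\frac{905473}{6}} = \frac{6}{905473}$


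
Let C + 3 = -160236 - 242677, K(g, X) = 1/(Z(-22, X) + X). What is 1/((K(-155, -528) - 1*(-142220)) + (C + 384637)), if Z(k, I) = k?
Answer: 550/68167549 ≈ 8.0684e-6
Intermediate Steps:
K(g, X) = 1/(-22 + X)
C = -402916 (C = -3 + (-160236 - 242677) = -3 - 402913 = -402916)
1/((K(-155, -528) - 1*(-142220)) + (C + 384637)) = 1/((1/(-22 - 528) - 1*(-142220)) + (-402916 + 384637)) = 1/((1/(-550) + 142220) - 18279) = 1/((-1/550 + 142220) - 18279) = 1/(78220999/550 - 18279) = 1/(68167549/550) = 550/68167549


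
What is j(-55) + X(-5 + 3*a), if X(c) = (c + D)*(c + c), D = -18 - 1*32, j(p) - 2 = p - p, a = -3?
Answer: 1794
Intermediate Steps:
j(p) = 2 (j(p) = 2 + (p - p) = 2 + 0 = 2)
D = -50 (D = -18 - 32 = -50)
X(c) = 2*c*(-50 + c) (X(c) = (c - 50)*(c + c) = (-50 + c)*(2*c) = 2*c*(-50 + c))
j(-55) + X(-5 + 3*a) = 2 + 2*(-5 + 3*(-3))*(-50 + (-5 + 3*(-3))) = 2 + 2*(-5 - 9)*(-50 + (-5 - 9)) = 2 + 2*(-14)*(-50 - 14) = 2 + 2*(-14)*(-64) = 2 + 1792 = 1794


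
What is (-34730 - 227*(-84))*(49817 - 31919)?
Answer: -280318476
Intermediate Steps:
(-34730 - 227*(-84))*(49817 - 31919) = (-34730 + 19068)*17898 = -15662*17898 = -280318476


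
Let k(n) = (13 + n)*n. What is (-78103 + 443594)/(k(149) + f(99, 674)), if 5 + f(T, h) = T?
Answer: 365491/24232 ≈ 15.083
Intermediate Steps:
f(T, h) = -5 + T
k(n) = n*(13 + n)
(-78103 + 443594)/(k(149) + f(99, 674)) = (-78103 + 443594)/(149*(13 + 149) + (-5 + 99)) = 365491/(149*162 + 94) = 365491/(24138 + 94) = 365491/24232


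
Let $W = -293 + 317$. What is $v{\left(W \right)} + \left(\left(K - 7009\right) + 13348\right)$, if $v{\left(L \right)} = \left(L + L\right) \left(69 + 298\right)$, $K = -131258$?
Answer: $-107303$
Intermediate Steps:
$W = 24$
$v{\left(L \right)} = 734 L$ ($v{\left(L \right)} = 2 L 367 = 734 L$)
$v{\left(W \right)} + \left(\left(K - 7009\right) + 13348\right) = 734 \cdot 24 + \left(\left(-131258 - 7009\right) + 13348\right) = 17616 + \left(-138267 + 13348\right) = 17616 - 124919 = -107303$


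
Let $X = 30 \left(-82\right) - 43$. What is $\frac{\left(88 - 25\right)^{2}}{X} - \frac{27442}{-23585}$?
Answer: $- \frac{24921539}{59033255} \approx -0.42216$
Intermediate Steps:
$X = -2503$ ($X = -2460 - 43 = -2503$)
$\frac{\left(88 - 25\right)^{2}}{X} - \frac{27442}{-23585} = \frac{\left(88 - 25\right)^{2}}{-2503} - \frac{27442}{-23585} = \left(88 - 25\right)^{2} \left(- \frac{1}{2503}\right) - - \frac{27442}{23585} = \left(88 - 25\right)^{2} \left(- \frac{1}{2503}\right) + \frac{27442}{23585} = 63^{2} \left(- \frac{1}{2503}\right) + \frac{27442}{23585} = 3969 \left(- \frac{1}{2503}\right) + \frac{27442}{23585} = - \frac{3969}{2503} + \frac{27442}{23585} = - \frac{24921539}{59033255}$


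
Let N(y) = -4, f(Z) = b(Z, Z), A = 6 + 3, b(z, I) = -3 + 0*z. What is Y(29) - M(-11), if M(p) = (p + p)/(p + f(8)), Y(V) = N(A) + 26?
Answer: 143/7 ≈ 20.429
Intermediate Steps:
b(z, I) = -3 (b(z, I) = -3 + 0 = -3)
A = 9
f(Z) = -3
Y(V) = 22 (Y(V) = -4 + 26 = 22)
M(p) = 2*p/(-3 + p) (M(p) = (p + p)/(p - 3) = (2*p)/(-3 + p) = 2*p/(-3 + p))
Y(29) - M(-11) = 22 - 2*(-11)/(-3 - 11) = 22 - 2*(-11)/(-14) = 22 - 2*(-11)*(-1)/14 = 22 - 1*11/7 = 22 - 11/7 = 143/7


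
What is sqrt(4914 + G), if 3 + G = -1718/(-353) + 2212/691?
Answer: sqrt(292676823503321)/243923 ≈ 70.136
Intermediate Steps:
G = 1236205/243923 (G = -3 + (-1718/(-353) + 2212/691) = -3 + (-1718*(-1/353) + 2212*(1/691)) = -3 + (1718/353 + 2212/691) = -3 + 1967974/243923 = 1236205/243923 ≈ 5.0680)
sqrt(4914 + G) = sqrt(4914 + 1236205/243923) = sqrt(1199873827/243923) = sqrt(292676823503321)/243923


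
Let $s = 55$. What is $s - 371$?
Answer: $-316$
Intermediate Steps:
$s - 371 = 55 - 371 = -316$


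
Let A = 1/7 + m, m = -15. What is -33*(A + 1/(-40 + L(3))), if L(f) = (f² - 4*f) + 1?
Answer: 6875/14 ≈ 491.07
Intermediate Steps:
L(f) = 1 + f² - 4*f
A = -104/7 (A = 1/7 - 15 = ⅐ - 15 = -104/7 ≈ -14.857)
-33*(A + 1/(-40 + L(3))) = -33*(-104/7 + 1/(-40 + (1 + 3² - 4*3))) = -33*(-104/7 + 1/(-40 + (1 + 9 - 12))) = -33*(-104/7 + 1/(-40 - 2)) = -33*(-104/7 + 1/(-42)) = -33*(-104/7 - 1/42) = -33*(-625/42) = 6875/14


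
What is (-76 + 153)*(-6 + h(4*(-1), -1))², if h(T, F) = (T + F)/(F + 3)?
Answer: 22253/4 ≈ 5563.3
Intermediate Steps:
h(T, F) = (F + T)/(3 + F)
(-76 + 153)*(-6 + h(4*(-1), -1))² = (-76 + 153)*(-6 + (-1 + 4*(-1))/(3 - 1))² = 77*(-6 + (-1 - 4)/2)² = 77*(-6 + (½)*(-5))² = 77*(-6 - 5/2)² = 77*(-17/2)² = 77*(289/4) = 22253/4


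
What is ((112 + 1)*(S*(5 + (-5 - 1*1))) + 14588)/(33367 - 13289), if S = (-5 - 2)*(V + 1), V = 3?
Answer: 8876/10039 ≈ 0.88415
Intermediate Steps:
S = -28 (S = (-5 - 2)*(3 + 1) = -7*4 = -28)
((112 + 1)*(S*(5 + (-5 - 1*1))) + 14588)/(33367 - 13289) = ((112 + 1)*(-28*(5 + (-5 - 1*1))) + 14588)/(33367 - 13289) = (113*(-28*(5 + (-5 - 1))) + 14588)/20078 = (113*(-28*(5 - 6)) + 14588)*(1/20078) = (113*(-28*(-1)) + 14588)*(1/20078) = (113*28 + 14588)*(1/20078) = (3164 + 14588)*(1/20078) = 17752*(1/20078) = 8876/10039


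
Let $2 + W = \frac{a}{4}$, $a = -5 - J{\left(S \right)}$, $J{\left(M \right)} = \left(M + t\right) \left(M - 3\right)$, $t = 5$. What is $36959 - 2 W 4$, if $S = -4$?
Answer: $443508$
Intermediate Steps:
$J{\left(M \right)} = \left(-3 + M\right) \left(5 + M\right)$ ($J{\left(M \right)} = \left(M + 5\right) \left(M - 3\right) = \left(5 + M\right) \left(-3 + M\right) = \left(-3 + M\right) \left(5 + M\right)$)
$a = 2$ ($a = -5 - \left(-15 + \left(-4\right)^{2} + 2 \left(-4\right)\right) = -5 - \left(-15 + 16 - 8\right) = -5 - -7 = -5 + 7 = 2$)
$W = - \frac{3}{2}$ ($W = -2 + \frac{2}{4} = -2 + 2 \cdot \frac{1}{4} = -2 + \frac{1}{2} = - \frac{3}{2} \approx -1.5$)
$36959 - 2 W 4 = 36959 \left(-2\right) \left(- \frac{3}{2}\right) 4 = 36959 \cdot 3 \cdot 4 = 36959 \cdot 12 = 443508$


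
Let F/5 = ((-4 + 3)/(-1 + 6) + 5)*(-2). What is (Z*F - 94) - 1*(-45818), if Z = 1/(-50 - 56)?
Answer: 2423396/53 ≈ 45724.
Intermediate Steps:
Z = -1/106 (Z = 1/(-106) = -1/106 ≈ -0.0094340)
F = -48 (F = 5*(((-4 + 3)/(-1 + 6) + 5)*(-2)) = 5*((-1/5 + 5)*(-2)) = 5*((24/5)*(-2)) = 5*(-48/5) = -48)
(Z*F - 94) - 1*(-45818) = (-1/106*(-48) - 94) - 1*(-45818) = (24/53 - 94) + 45818 = -4958/53 + 45818 = 2423396/53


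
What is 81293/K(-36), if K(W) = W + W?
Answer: -81293/72 ≈ -1129.1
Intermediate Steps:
K(W) = 2*W
81293/K(-36) = 81293/((2*(-36))) = 81293/(-72) = 81293*(-1/72) = -81293/72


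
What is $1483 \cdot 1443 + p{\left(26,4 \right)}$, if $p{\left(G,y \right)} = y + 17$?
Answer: $2139990$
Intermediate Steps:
$p{\left(G,y \right)} = 17 + y$
$1483 \cdot 1443 + p{\left(26,4 \right)} = 1483 \cdot 1443 + \left(17 + 4\right) = 2139969 + 21 = 2139990$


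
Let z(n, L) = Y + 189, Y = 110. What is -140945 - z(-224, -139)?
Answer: -141244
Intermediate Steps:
z(n, L) = 299 (z(n, L) = 110 + 189 = 299)
-140945 - z(-224, -139) = -140945 - 1*299 = -140945 - 299 = -141244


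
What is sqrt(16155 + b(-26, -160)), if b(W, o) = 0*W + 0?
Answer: 3*sqrt(1795) ≈ 127.10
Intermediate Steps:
b(W, o) = 0 (b(W, o) = 0 + 0 = 0)
sqrt(16155 + b(-26, -160)) = sqrt(16155 + 0) = sqrt(16155) = 3*sqrt(1795)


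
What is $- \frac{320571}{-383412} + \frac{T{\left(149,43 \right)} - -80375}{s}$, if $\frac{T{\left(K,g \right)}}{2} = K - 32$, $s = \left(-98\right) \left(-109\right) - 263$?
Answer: $\frac{11415495719}{1331589876} \approx 8.5728$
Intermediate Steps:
$s = 10419$ ($s = 10682 - 263 = 10419$)
$T{\left(K,g \right)} = -64 + 2 K$ ($T{\left(K,g \right)} = 2 \left(K - 32\right) = 2 \left(-32 + K\right) = -64 + 2 K$)
$- \frac{320571}{-383412} + \frac{T{\left(149,43 \right)} - -80375}{s} = - \frac{320571}{-383412} + \frac{\left(-64 + 2 \cdot 149\right) - -80375}{10419} = \left(-320571\right) \left(- \frac{1}{383412}\right) + \left(\left(-64 + 298\right) + 80375\right) \frac{1}{10419} = \frac{106857}{127804} + \left(234 + 80375\right) \frac{1}{10419} = \frac{106857}{127804} + 80609 \cdot \frac{1}{10419} = \frac{106857}{127804} + \frac{80609}{10419} = \frac{11415495719}{1331589876}$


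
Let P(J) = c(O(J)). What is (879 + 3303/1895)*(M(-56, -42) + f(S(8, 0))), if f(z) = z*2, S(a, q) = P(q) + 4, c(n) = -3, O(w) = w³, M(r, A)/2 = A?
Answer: -136858656/1895 ≈ -72221.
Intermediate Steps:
M(r, A) = 2*A
P(J) = -3
S(a, q) = 1 (S(a, q) = -3 + 4 = 1)
f(z) = 2*z
(879 + 3303/1895)*(M(-56, -42) + f(S(8, 0))) = (879 + 3303/1895)*(2*(-42) + 2*1) = (879 + 3303*(1/1895))*(-84 + 2) = (879 + 3303/1895)*(-82) = (1669008/1895)*(-82) = -136858656/1895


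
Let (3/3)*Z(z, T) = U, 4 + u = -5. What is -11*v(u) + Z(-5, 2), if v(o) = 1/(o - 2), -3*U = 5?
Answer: -⅔ ≈ -0.66667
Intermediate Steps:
U = -5/3 (U = -⅓*5 = -5/3 ≈ -1.6667)
u = -9 (u = -4 - 5 = -9)
v(o) = 1/(-2 + o)
Z(z, T) = -5/3
-11*v(u) + Z(-5, 2) = -11/(-2 - 9) - 5/3 = -11/(-11) - 5/3 = -11*(-1/11) - 5/3 = 1 - 5/3 = -⅔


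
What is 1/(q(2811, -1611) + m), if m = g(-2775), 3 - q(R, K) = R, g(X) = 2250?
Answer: -1/558 ≈ -0.0017921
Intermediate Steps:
q(R, K) = 3 - R
m = 2250
1/(q(2811, -1611) + m) = 1/((3 - 1*2811) + 2250) = 1/((3 - 2811) + 2250) = 1/(-2808 + 2250) = 1/(-558) = -1/558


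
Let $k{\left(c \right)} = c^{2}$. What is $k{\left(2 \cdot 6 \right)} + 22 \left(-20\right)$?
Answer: $-296$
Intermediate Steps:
$k{\left(2 \cdot 6 \right)} + 22 \left(-20\right) = \left(2 \cdot 6\right)^{2} + 22 \left(-20\right) = 12^{2} - 440 = 144 - 440 = -296$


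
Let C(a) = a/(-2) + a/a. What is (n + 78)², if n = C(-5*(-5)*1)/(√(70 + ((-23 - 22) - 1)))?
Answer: 584593/96 - 299*√6/2 ≈ 5723.3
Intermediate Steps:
C(a) = 1 - a/2 (C(a) = a*(-½) + 1 = -a/2 + 1 = 1 - a/2)
n = -23*√6/24 (n = (1 - (-5*(-5))/2)/(√(70 + ((-23 - 22) - 1))) = (1 - 25/2)/(√(70 + (-45 - 1))) = (1 - ½*25)/(√(70 - 46)) = (1 - 25/2)/(√24) = -23*√6/12/2 = -23*√6/24 ≈ -2.3474)
(n + 78)² = (-23*√6/24 + 78)² = (78 - 23*√6/24)²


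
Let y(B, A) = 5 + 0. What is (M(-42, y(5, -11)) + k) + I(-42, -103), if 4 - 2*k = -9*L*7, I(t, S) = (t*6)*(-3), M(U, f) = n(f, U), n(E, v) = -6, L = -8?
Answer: 500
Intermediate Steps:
y(B, A) = 5
M(U, f) = -6
I(t, S) = -18*t (I(t, S) = (6*t)*(-3) = -18*t)
k = -250 (k = 2 - (-9*(-8))*7/2 = 2 - 36*7 = 2 - ½*504 = 2 - 252 = -250)
(M(-42, y(5, -11)) + k) + I(-42, -103) = (-6 - 250) - 18*(-42) = -256 + 756 = 500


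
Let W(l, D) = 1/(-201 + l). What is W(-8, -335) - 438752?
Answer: -91699169/209 ≈ -4.3875e+5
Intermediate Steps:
W(-8, -335) - 438752 = 1/(-201 - 8) - 438752 = 1/(-209) - 438752 = -1/209 - 438752 = -91699169/209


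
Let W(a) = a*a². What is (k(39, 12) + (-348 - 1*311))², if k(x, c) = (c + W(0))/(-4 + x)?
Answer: 531440809/1225 ≈ 4.3383e+5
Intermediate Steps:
W(a) = a³
k(x, c) = c/(-4 + x) (k(x, c) = (c + 0³)/(-4 + x) = (c + 0)/(-4 + x) = c/(-4 + x))
(k(39, 12) + (-348 - 1*311))² = (12/(-4 + 39) + (-348 - 1*311))² = (12/35 + (-348 - 311))² = (12*(1/35) - 659)² = (12/35 - 659)² = (-23053/35)² = 531440809/1225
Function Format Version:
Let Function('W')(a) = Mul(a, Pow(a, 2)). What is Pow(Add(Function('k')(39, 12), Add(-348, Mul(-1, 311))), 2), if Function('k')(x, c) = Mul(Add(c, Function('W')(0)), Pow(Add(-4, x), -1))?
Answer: Rational(531440809, 1225) ≈ 4.3383e+5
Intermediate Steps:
Function('W')(a) = Pow(a, 3)
Function('k')(x, c) = Mul(c, Pow(Add(-4, x), -1)) (Function('k')(x, c) = Mul(Add(c, Pow(0, 3)), Pow(Add(-4, x), -1)) = Mul(Add(c, 0), Pow(Add(-4, x), -1)) = Mul(c, Pow(Add(-4, x), -1)))
Pow(Add(Function('k')(39, 12), Add(-348, Mul(-1, 311))), 2) = Pow(Add(Mul(12, Pow(Add(-4, 39), -1)), Add(-348, Mul(-1, 311))), 2) = Pow(Add(Mul(12, Pow(35, -1)), Add(-348, -311)), 2) = Pow(Add(Mul(12, Rational(1, 35)), -659), 2) = Pow(Add(Rational(12, 35), -659), 2) = Pow(Rational(-23053, 35), 2) = Rational(531440809, 1225)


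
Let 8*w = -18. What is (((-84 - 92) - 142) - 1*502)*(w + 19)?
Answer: -13735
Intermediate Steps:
w = -9/4 (w = (1/8)*(-18) = -9/4 ≈ -2.2500)
(((-84 - 92) - 142) - 1*502)*(w + 19) = (((-84 - 92) - 142) - 1*502)*(-9/4 + 19) = ((-176 - 142) - 502)*(67/4) = (-318 - 502)*(67/4) = -820*67/4 = -13735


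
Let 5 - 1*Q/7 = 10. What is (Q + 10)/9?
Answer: -25/9 ≈ -2.7778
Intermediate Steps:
Q = -35 (Q = 35 - 7*10 = 35 - 70 = -35)
(Q + 10)/9 = (-35 + 10)/9 = -25*⅑ = -25/9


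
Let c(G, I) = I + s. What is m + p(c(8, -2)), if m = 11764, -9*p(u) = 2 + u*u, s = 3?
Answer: 35291/3 ≈ 11764.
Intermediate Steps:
c(G, I) = 3 + I (c(G, I) = I + 3 = 3 + I)
p(u) = -2/9 - u²/9 (p(u) = -(2 + u*u)/9 = -(2 + u²)/9 = -2/9 - u²/9)
m + p(c(8, -2)) = 11764 + (-2/9 - (3 - 2)²/9) = 11764 + (-2/9 - ⅑*1²) = 11764 + (-2/9 - ⅑*1) = 11764 + (-2/9 - ⅑) = 11764 - ⅓ = 35291/3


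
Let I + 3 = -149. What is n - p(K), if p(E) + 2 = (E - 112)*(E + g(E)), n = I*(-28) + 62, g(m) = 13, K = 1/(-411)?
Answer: 975647006/168921 ≈ 5775.8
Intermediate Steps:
K = -1/411 ≈ -0.0024331
I = -152 (I = -3 - 149 = -152)
n = 4318 (n = -152*(-28) + 62 = 4256 + 62 = 4318)
p(E) = -2 + (-112 + E)*(13 + E) (p(E) = -2 + (E - 112)*(E + 13) = -2 + (-112 + E)*(13 + E))
n - p(K) = 4318 - (-1458 + (-1/411)² - 99*(-1/411)) = 4318 - (-1458 + 1/168921 + 33/137) = 4318 - 1*(-246246128/168921) = 4318 + 246246128/168921 = 975647006/168921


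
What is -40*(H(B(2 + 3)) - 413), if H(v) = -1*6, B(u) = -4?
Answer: 16760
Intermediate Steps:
H(v) = -6
-40*(H(B(2 + 3)) - 413) = -40*(-6 - 413) = -40*(-419) = 16760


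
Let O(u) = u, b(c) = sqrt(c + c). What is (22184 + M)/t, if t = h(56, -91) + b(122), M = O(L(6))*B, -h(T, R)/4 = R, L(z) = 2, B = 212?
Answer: 685776/11021 - 3768*sqrt(61)/11021 ≈ 59.554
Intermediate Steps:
b(c) = sqrt(2)*sqrt(c) (b(c) = sqrt(2*c) = sqrt(2)*sqrt(c))
h(T, R) = -4*R
M = 424 (M = 2*212 = 424)
t = 364 + 2*sqrt(61) (t = -4*(-91) + sqrt(2)*sqrt(122) = 364 + 2*sqrt(61) ≈ 379.62)
(22184 + M)/t = (22184 + 424)/(364 + 2*sqrt(61)) = 22608/(364 + 2*sqrt(61))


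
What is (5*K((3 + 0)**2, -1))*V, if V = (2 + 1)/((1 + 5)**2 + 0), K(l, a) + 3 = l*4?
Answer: 55/4 ≈ 13.750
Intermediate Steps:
K(l, a) = -3 + 4*l (K(l, a) = -3 + l*4 = -3 + 4*l)
V = 1/12 (V = 3/(6**2 + 0) = 3/(36 + 0) = 3/36 = 3*(1/36) = 1/12 ≈ 0.083333)
(5*K((3 + 0)**2, -1))*V = (5*(-3 + 4*(3 + 0)**2))*(1/12) = (5*(-3 + 4*3**2))*(1/12) = (5*(-3 + 4*9))*(1/12) = (5*(-3 + 36))*(1/12) = (5*33)*(1/12) = 165*(1/12) = 55/4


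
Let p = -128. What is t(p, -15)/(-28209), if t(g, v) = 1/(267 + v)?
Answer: -1/7108668 ≈ -1.4067e-7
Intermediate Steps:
t(p, -15)/(-28209) = 1/((267 - 15)*(-28209)) = -1/28209/252 = (1/252)*(-1/28209) = -1/7108668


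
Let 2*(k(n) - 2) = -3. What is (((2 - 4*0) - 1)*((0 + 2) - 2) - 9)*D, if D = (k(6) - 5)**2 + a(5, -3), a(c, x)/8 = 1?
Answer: -1017/4 ≈ -254.25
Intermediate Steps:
k(n) = 1/2 (k(n) = 2 + (1/2)*(-3) = 2 - 3/2 = 1/2)
a(c, x) = 8 (a(c, x) = 8*1 = 8)
D = 113/4 (D = (1/2 - 5)**2 + 8 = (-9/2)**2 + 8 = 81/4 + 8 = 113/4 ≈ 28.250)
(((2 - 4*0) - 1)*((0 + 2) - 2) - 9)*D = (((2 - 4*0) - 1)*((0 + 2) - 2) - 9)*(113/4) = (((2 + 0) - 1)*(2 - 2) - 9)*(113/4) = ((2 - 1)*0 - 9)*(113/4) = (1*0 - 9)*(113/4) = (0 - 9)*(113/4) = -9*113/4 = -1017/4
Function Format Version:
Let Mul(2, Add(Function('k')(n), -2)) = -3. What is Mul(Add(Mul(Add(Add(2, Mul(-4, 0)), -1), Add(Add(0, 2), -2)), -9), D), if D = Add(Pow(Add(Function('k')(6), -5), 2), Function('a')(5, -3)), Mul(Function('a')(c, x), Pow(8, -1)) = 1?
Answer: Rational(-1017, 4) ≈ -254.25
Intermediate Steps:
Function('k')(n) = Rational(1, 2) (Function('k')(n) = Add(2, Mul(Rational(1, 2), -3)) = Add(2, Rational(-3, 2)) = Rational(1, 2))
Function('a')(c, x) = 8 (Function('a')(c, x) = Mul(8, 1) = 8)
D = Rational(113, 4) (D = Add(Pow(Add(Rational(1, 2), -5), 2), 8) = Add(Pow(Rational(-9, 2), 2), 8) = Add(Rational(81, 4), 8) = Rational(113, 4) ≈ 28.250)
Mul(Add(Mul(Add(Add(2, Mul(-4, 0)), -1), Add(Add(0, 2), -2)), -9), D) = Mul(Add(Mul(Add(Add(2, Mul(-4, 0)), -1), Add(Add(0, 2), -2)), -9), Rational(113, 4)) = Mul(Add(Mul(Add(Add(2, 0), -1), Add(2, -2)), -9), Rational(113, 4)) = Mul(Add(Mul(Add(2, -1), 0), -9), Rational(113, 4)) = Mul(Add(Mul(1, 0), -9), Rational(113, 4)) = Mul(Add(0, -9), Rational(113, 4)) = Mul(-9, Rational(113, 4)) = Rational(-1017, 4)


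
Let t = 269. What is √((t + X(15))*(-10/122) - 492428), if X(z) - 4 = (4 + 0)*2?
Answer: I*√1832410293/61 ≈ 701.75*I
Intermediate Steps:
X(z) = 12 (X(z) = 4 + (4 + 0)*2 = 4 + 4*2 = 4 + 8 = 12)
√((t + X(15))*(-10/122) - 492428) = √((269 + 12)*(-10/122) - 492428) = √(281*(-10*1/122) - 492428) = √(281*(-5/61) - 492428) = √(-1405/61 - 492428) = √(-30039513/61) = I*√1832410293/61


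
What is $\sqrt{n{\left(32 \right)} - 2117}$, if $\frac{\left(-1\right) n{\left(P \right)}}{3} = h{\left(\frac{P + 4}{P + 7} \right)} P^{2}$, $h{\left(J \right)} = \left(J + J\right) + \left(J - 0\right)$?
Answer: $\frac{i \sqrt{1795469}}{13} \approx 103.07 i$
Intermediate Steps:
$h{\left(J \right)} = 3 J$ ($h{\left(J \right)} = 2 J + \left(J + 0\right) = 2 J + J = 3 J$)
$n{\left(P \right)} = - \frac{9 P^{2} \left(4 + P\right)}{7 + P}$ ($n{\left(P \right)} = - 3 \cdot 3 \frac{P + 4}{P + 7} P^{2} = - 3 \cdot 3 \frac{4 + P}{7 + P} P^{2} = - 3 \frac{3 \left(4 + P\right)}{7 + P} P^{2} = - 3 \frac{3 P^{2} \left(4 + P\right)}{7 + P} = - \frac{9 P^{2} \left(4 + P\right)}{7 + P}$)
$\sqrt{n{\left(32 \right)} - 2117} = \sqrt{\frac{9 \cdot 32^{2} \left(-4 - 32\right)}{7 + 32} - 2117} = \sqrt{9 \cdot 1024 \cdot \frac{1}{39} \left(-4 - 32\right) - 2117} = \sqrt{9 \cdot 1024 \cdot \frac{1}{39} \left(-36\right) - 2117} = \sqrt{- \frac{110592}{13} - 2117} = \sqrt{- \frac{138113}{13}} = \frac{i \sqrt{1795469}}{13}$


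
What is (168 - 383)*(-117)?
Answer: 25155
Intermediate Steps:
(168 - 383)*(-117) = -215*(-117) = 25155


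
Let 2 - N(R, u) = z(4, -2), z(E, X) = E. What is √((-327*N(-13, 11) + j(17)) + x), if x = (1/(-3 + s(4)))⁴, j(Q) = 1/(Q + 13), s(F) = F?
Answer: √589530/30 ≈ 25.594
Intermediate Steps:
j(Q) = 1/(13 + Q)
N(R, u) = -2 (N(R, u) = 2 - 1*4 = 2 - 4 = -2)
x = 1 (x = (1/(-3 + 4))⁴ = (1/1)⁴ = 1⁴ = 1)
√((-327*N(-13, 11) + j(17)) + x) = √((-327*(-2) + 1/(13 + 17)) + 1) = √((654 + 1/30) + 1) = √(19621/30 + 1) = √(19651/30) = √589530/30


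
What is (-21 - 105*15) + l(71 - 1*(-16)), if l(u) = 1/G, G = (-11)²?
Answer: -193115/121 ≈ -1596.0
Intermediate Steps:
G = 121
l(u) = 1/121
(-21 - 105*15) + l(71 - 1*(-16)) = (-21 - 105*15) + 1/121 = (-21 - 1575) + 1/121 = -1596 + 1/121 = -193115/121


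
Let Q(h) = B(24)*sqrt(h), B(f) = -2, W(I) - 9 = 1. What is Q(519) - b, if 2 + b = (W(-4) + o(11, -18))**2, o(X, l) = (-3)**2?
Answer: -359 - 2*sqrt(519) ≈ -404.56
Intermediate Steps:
o(X, l) = 9
W(I) = 10 (W(I) = 9 + 1 = 10)
Q(h) = -2*sqrt(h)
b = 359 (b = -2 + (10 + 9)**2 = -2 + 19**2 = -2 + 361 = 359)
Q(519) - b = -2*sqrt(519) - 1*359 = -2*sqrt(519) - 359 = -359 - 2*sqrt(519)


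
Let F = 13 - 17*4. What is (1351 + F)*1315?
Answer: 1704240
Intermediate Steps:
F = -55 (F = 13 - 68 = -55)
(1351 + F)*1315 = (1351 - 55)*1315 = 1296*1315 = 1704240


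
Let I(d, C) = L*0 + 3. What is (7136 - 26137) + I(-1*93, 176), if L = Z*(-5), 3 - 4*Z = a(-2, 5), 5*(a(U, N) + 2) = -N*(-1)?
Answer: -18998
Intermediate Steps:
a(U, N) = -2 + N/5 (a(U, N) = -2 + (-N*(-1))/5 = -2 + N/5)
Z = 1 (Z = ¾ - (-2 + (⅕)*5)/4 = ¾ - (-2 + 1)/4 = ¾ - ¼*(-1) = ¾ + ¼ = 1)
L = -5 (L = 1*(-5) = -5)
I(d, C) = 3 (I(d, C) = -5*0 + 3 = 0 + 3 = 3)
(7136 - 26137) + I(-1*93, 176) = (7136 - 26137) + 3 = -19001 + 3 = -18998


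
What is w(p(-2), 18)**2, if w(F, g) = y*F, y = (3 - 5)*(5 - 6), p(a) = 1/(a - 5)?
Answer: 4/49 ≈ 0.081633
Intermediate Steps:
p(a) = 1/(-5 + a)
y = 2 (y = -2*(-1) = 2)
w(F, g) = 2*F
w(p(-2), 18)**2 = (2/(-5 - 2))**2 = (2/(-7))**2 = (2*(-1/7))**2 = (-2/7)**2 = 4/49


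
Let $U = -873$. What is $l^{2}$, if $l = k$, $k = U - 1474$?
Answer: $5508409$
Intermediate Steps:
$k = -2347$ ($k = -873 - 1474 = -2347$)
$l = -2347$
$l^{2} = \left(-2347\right)^{2} = 5508409$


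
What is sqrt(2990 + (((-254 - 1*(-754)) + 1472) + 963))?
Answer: 5*sqrt(237) ≈ 76.974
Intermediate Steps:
sqrt(2990 + (((-254 - 1*(-754)) + 1472) + 963)) = sqrt(2990 + (((-254 + 754) + 1472) + 963)) = sqrt(2990 + ((500 + 1472) + 963)) = sqrt(2990 + (1972 + 963)) = sqrt(2990 + 2935) = sqrt(5925) = 5*sqrt(237)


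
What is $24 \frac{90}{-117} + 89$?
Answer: $\frac{917}{13} \approx 70.538$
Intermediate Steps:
$24 \frac{90}{-117} + 89 = 24 \cdot 90 \left(- \frac{1}{117}\right) + 89 = 24 \left(- \frac{10}{13}\right) + 89 = - \frac{240}{13} + 89 = \frac{917}{13}$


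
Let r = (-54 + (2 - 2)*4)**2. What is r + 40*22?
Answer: 3796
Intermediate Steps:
r = 2916 (r = (-54 + 0*4)**2 = (-54 + 0)**2 = (-54)**2 = 2916)
r + 40*22 = 2916 + 40*22 = 2916 + 880 = 3796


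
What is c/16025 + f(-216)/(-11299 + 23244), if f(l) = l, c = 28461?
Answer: 67301049/38283725 ≈ 1.7580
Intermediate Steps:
c/16025 + f(-216)/(-11299 + 23244) = 28461/16025 - 216/(-11299 + 23244) = 28461*(1/16025) - 216/11945 = 28461/16025 - 216*1/11945 = 28461/16025 - 216/11945 = 67301049/38283725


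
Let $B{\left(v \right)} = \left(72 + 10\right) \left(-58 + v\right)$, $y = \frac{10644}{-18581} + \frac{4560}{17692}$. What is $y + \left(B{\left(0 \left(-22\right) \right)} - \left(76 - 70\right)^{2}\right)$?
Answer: $- \frac{393850488368}{82183763} \approx -4792.3$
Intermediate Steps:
$y = - \frac{25896072}{82183763}$ ($y = 10644 \left(- \frac{1}{18581}\right) + 4560 \cdot \frac{1}{17692} = - \frac{10644}{18581} + \frac{1140}{4423} = - \frac{25896072}{82183763} \approx -0.3151$)
$B{\left(v \right)} = -4756 + 82 v$ ($B{\left(v \right)} = 82 \left(-58 + v\right) = -4756 + 82 v$)
$y + \left(B{\left(0 \left(-22\right) \right)} - \left(76 - 70\right)^{2}\right) = - \frac{25896072}{82183763} - \left(4756 + \left(76 - 70\right)^{2} - 0 \left(-22\right)\right) = - \frac{25896072}{82183763} + \left(\left(-4756 + 82 \cdot 0\right) - 6^{2}\right) = - \frac{25896072}{82183763} + \left(\left(-4756 + 0\right) - 36\right) = - \frac{25896072}{82183763} - 4792 = - \frac{393850488368}{82183763}$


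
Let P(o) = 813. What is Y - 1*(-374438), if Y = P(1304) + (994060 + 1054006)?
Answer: 2423317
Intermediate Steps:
Y = 2048879 (Y = 813 + (994060 + 1054006) = 813 + 2048066 = 2048879)
Y - 1*(-374438) = 2048879 - 1*(-374438) = 2048879 + 374438 = 2423317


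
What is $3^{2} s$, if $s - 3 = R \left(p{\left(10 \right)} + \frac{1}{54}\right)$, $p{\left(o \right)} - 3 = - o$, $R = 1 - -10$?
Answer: $- \frac{3985}{6} \approx -664.17$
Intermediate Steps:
$R = 11$ ($R = 1 + 10 = 11$)
$p{\left(o \right)} = 3 - o$
$s = - \frac{3985}{54}$ ($s = 3 + 11 \left(\left(3 - 10\right) + \frac{1}{54}\right) = 3 + 11 \left(-7 + \frac{1}{54}\right) = 3 + 11 \left(- \frac{377}{54}\right) = 3 - \frac{4147}{54} = - \frac{3985}{54} \approx -73.796$)
$3^{2} s = 3^{2} \left(- \frac{3985}{54}\right) = 9 \left(- \frac{3985}{54}\right) = - \frac{3985}{6}$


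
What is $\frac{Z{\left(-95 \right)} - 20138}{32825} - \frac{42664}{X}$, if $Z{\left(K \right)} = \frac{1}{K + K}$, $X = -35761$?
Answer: $\frac{129255212819}{223032416750} \approx 0.57954$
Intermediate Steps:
$Z{\left(K \right)} = \frac{1}{2 K}$
$\frac{Z{\left(-95 \right)} - 20138}{32825} - \frac{42664}{X} = \frac{\frac{1}{2 \left(-95\right)} - 20138}{32825} - \frac{42664}{-35761} = \left(\frac{1}{2} \left(- \frac{1}{95}\right) - 20138\right) \frac{1}{32825} - - \frac{42664}{35761} = \left(- \frac{1}{190} - 20138\right) \frac{1}{32825} + \frac{42664}{35761} = \left(- \frac{3826221}{190}\right) \frac{1}{32825} + \frac{42664}{35761} = - \frac{3826221}{6236750} + \frac{42664}{35761} = \frac{129255212819}{223032416750}$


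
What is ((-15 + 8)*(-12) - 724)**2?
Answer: 409600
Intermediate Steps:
((-15 + 8)*(-12) - 724)**2 = (-7*(-12) - 724)**2 = (84 - 724)**2 = (-640)**2 = 409600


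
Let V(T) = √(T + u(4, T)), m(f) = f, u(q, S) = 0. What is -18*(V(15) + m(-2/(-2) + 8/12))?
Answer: -30 - 18*√15 ≈ -99.714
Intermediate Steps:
V(T) = √T (V(T) = √(T + 0) = √T)
-18*(V(15) + m(-2/(-2) + 8/12)) = -18*(√15 + (-2/(-2) + 8/12)) = -18*(√15 + (-2*(-½) + 8*(1/12))) = -18*(√15 + (1 + ⅔)) = -18*(√15 + 5/3) = -18*(5/3 + √15) = -30 - 18*√15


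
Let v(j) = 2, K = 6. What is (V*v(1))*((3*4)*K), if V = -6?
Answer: -864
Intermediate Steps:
(V*v(1))*((3*4)*K) = (-6*2)*((3*4)*6) = -144*6 = -12*72 = -864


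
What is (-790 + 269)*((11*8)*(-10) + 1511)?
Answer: -328751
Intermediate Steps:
(-790 + 269)*((11*8)*(-10) + 1511) = -521*(88*(-10) + 1511) = -521*(-880 + 1511) = -521*631 = -328751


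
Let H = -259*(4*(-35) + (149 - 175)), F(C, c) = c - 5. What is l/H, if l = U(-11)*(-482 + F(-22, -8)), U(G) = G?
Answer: 5445/42994 ≈ 0.12665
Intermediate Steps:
F(C, c) = -5 + c
H = 42994 (H = -259*(-140 - 26) = -259*(-166) = 42994)
l = 5445 (l = -11*(-482 + (-5 - 8)) = -11*(-482 - 13) = -11*(-495) = 5445)
l/H = 5445/42994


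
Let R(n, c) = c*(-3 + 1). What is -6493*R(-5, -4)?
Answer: -51944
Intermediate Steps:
R(n, c) = -2*c (R(n, c) = c*(-2) = -2*c)
-6493*R(-5, -4) = -(-12986)*(-4) = -6493*8 = -51944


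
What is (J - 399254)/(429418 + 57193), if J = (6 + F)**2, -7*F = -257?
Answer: -19474045/23843939 ≈ -0.81673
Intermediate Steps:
F = 257/7 (F = -1/7*(-257) = 257/7 ≈ 36.714)
J = 89401/49 (J = (6 + 257/7)**2 = (299/7)**2 = 89401/49 ≈ 1824.5)
(J - 399254)/(429418 + 57193) = (89401/49 - 399254)/(429418 + 57193) = -19474045/49/486611 = -19474045/49*1/486611 = -19474045/23843939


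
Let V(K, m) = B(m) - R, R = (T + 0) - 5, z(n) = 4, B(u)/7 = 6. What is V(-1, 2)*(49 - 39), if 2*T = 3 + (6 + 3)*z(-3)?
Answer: 275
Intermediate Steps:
B(u) = 42 (B(u) = 7*6 = 42)
T = 39/2 (T = (3 + (6 + 3)*4)/2 = (3 + 9*4)/2 = (3 + 36)/2 = (½)*39 = 39/2 ≈ 19.500)
R = 29/2 (R = (39/2 + 0) - 5 = 39/2 - 5 = 29/2 ≈ 14.500)
V(K, m) = 55/2 (V(K, m) = 42 - 1*29/2 = 42 - 29/2 = 55/2)
V(-1, 2)*(49 - 39) = 55*(49 - 39)/2 = (55/2)*10 = 275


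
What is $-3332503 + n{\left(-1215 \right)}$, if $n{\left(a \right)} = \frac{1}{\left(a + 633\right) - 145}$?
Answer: $- \frac{2422729682}{727} \approx -3.3325 \cdot 10^{6}$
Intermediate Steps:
$n{\left(a \right)} = \frac{1}{488 + a}$ ($n{\left(a \right)} = \frac{1}{\left(633 + a\right) - 145} = \frac{1}{488 + a}$)
$-3332503 + n{\left(-1215 \right)} = -3332503 + \frac{1}{488 - 1215} = -3332503 + \frac{1}{-727} = -3332503 - \frac{1}{727} = - \frac{2422729682}{727}$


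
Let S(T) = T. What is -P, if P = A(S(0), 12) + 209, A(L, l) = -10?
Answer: -199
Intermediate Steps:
P = 199 (P = -10 + 209 = 199)
-P = -1*199 = -199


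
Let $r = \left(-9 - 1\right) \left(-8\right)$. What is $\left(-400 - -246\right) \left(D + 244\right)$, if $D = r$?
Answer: $-49896$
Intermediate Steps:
$r = 80$ ($r = \left(-10\right) \left(-8\right) = 80$)
$D = 80$
$\left(-400 - -246\right) \left(D + 244\right) = \left(-400 - -246\right) \left(80 + 244\right) = \left(-400 + 246\right) 324 = \left(-154\right) 324 = -49896$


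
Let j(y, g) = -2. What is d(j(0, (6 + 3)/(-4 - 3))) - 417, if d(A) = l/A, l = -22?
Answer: -406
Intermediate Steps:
d(A) = -22/A
d(j(0, (6 + 3)/(-4 - 3))) - 417 = -22/(-2) - 417 = -22*(-1/2) - 417 = 11 - 417 = -406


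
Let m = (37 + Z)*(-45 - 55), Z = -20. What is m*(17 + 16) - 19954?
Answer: -76054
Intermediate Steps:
m = -1700 (m = (37 - 20)*(-45 - 55) = 17*(-100) = -1700)
m*(17 + 16) - 19954 = -1700*(17 + 16) - 19954 = -1700*33 - 19954 = -56100 - 19954 = -76054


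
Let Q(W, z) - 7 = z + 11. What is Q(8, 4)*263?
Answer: 5786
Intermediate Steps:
Q(W, z) = 18 + z (Q(W, z) = 7 + (z + 11) = 7 + (11 + z) = 18 + z)
Q(8, 4)*263 = (18 + 4)*263 = 22*263 = 5786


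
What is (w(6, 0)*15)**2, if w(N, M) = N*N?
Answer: 291600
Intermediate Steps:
w(N, M) = N**2
(w(6, 0)*15)**2 = (6**2*15)**2 = (36*15)**2 = 540**2 = 291600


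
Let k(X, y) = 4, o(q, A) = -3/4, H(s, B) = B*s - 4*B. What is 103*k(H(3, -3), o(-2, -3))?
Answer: 412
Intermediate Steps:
H(s, B) = -4*B + B*s
o(q, A) = -¾ (o(q, A) = -3*¼ = -¾)
103*k(H(3, -3), o(-2, -3)) = 103*4 = 412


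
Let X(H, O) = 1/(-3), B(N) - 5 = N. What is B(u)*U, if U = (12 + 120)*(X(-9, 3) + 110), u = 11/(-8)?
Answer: 104951/2 ≈ 52476.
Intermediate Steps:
u = -11/8 (u = 11*(-⅛) = -11/8 ≈ -1.3750)
B(N) = 5 + N
X(H, O) = -⅓
U = 14476 (U = (12 + 120)*(-⅓ + 110) = 132*(329/3) = 14476)
B(u)*U = (5 - 11/8)*14476 = (29/8)*14476 = 104951/2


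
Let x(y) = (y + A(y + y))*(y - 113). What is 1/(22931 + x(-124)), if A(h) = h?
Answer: 1/111095 ≈ 9.0013e-6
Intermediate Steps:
x(y) = 3*y*(-113 + y) (x(y) = (y + (y + y))*(y - 113) = (y + 2*y)*(-113 + y) = (3*y)*(-113 + y) = 3*y*(-113 + y))
1/(22931 + x(-124)) = 1/(22931 + 3*(-124)*(-113 - 124)) = 1/(22931 + 3*(-124)*(-237)) = 1/(22931 + 88164) = 1/111095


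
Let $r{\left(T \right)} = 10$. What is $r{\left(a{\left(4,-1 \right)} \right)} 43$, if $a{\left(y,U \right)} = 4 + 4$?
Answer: $430$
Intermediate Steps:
$a{\left(y,U \right)} = 8$
$r{\left(a{\left(4,-1 \right)} \right)} 43 = 10 \cdot 43 = 430$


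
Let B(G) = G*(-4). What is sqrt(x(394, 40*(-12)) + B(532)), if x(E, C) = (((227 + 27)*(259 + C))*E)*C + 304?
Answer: 4*sqrt(663503766) ≈ 1.0303e+5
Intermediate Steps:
B(G) = -4*G
x(E, C) = 304 + C*E*(65786 + 254*C) (x(E, C) = ((254*(259 + C))*E)*C + 304 = ((65786 + 254*C)*E)*C + 304 = (E*(65786 + 254*C))*C + 304 = C*E*(65786 + 254*C) + 304 = 304 + C*E*(65786 + 254*C))
sqrt(x(394, 40*(-12)) + B(532)) = sqrt((304 + 254*394*(40*(-12))**2 + 65786*(40*(-12))*394) - 4*532) = sqrt((304 + 254*394*(-480)**2 + 65786*(-480)*394) - 2128) = sqrt((304 + 254*394*230400 - 12441448320) - 2128) = sqrt((304 + 23057510400 - 12441448320) - 2128) = sqrt(10616062384 - 2128) = sqrt(10616060256) = 4*sqrt(663503766)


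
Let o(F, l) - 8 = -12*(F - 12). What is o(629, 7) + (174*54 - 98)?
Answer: 1902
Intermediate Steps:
o(F, l) = 152 - 12*F (o(F, l) = 8 - 12*(F - 12) = 8 - 12*(-12 + F) = 8 + (144 - 12*F) = 152 - 12*F)
o(629, 7) + (174*54 - 98) = (152 - 12*629) + (174*54 - 98) = (152 - 7548) + (9396 - 98) = -7396 + 9298 = 1902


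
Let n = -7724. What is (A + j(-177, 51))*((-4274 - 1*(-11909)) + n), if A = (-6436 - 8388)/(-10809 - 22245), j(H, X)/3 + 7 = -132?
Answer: 612706883/16527 ≈ 37073.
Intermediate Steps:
j(H, X) = -417 (j(H, X) = -21 + 3*(-132) = -21 - 396 = -417)
A = 7412/16527 (A = -14824/(-33054) = -14824*(-1/33054) = 7412/16527 ≈ 0.44848)
(A + j(-177, 51))*((-4274 - 1*(-11909)) + n) = (7412/16527 - 417)*((-4274 - 1*(-11909)) - 7724) = -6884347*((-4274 + 11909) - 7724)/16527 = -6884347*(7635 - 7724)/16527 = -6884347/16527*(-89) = 612706883/16527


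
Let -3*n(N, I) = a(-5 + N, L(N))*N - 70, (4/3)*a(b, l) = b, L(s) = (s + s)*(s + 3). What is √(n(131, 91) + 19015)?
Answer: √536826/6 ≈ 122.11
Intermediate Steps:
L(s) = 2*s*(3 + s) (L(s) = (2*s)*(3 + s) = 2*s*(3 + s))
a(b, l) = 3*b/4
n(N, I) = 70/3 - N*(-15/4 + 3*N/4)/3 (n(N, I) = -((3*(-5 + N)/4)*N - 70)/3 = -((-15/4 + 3*N/4)*N - 70)/3 = -(N*(-15/4 + 3*N/4) - 70)/3 = -(-70 + N*(-15/4 + 3*N/4))/3 = 70/3 - N*(-15/4 + 3*N/4)/3)
√(n(131, 91) + 19015) = √((70/3 - ¼*131*(-5 + 131)) + 19015) = √((70/3 - ¼*131*126) + 19015) = √((70/3 - 8253/2) + 19015) = √(-24619/6 + 19015) = √(89471/6) = √536826/6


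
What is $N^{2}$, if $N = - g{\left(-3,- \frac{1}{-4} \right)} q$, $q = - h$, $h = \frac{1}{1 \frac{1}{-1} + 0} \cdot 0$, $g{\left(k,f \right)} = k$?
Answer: $0$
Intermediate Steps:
$h = 0$ ($h = \frac{1}{1 \left(-1\right) + 0} \cdot 0 = \frac{1}{-1 + 0} \cdot 0 = \frac{1}{-1} \cdot 0 = \left(-1\right) 0 = 0$)
$q = 0$ ($q = \left(-1\right) 0 = 0$)
$N = 0$ ($N = \left(-1\right) \left(-3\right) 0 = 3 \cdot 0 = 0$)
$N^{2} = 0^{2} = 0$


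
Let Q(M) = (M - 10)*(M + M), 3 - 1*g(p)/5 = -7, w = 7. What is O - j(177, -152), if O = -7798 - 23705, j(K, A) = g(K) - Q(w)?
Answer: -31595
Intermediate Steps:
g(p) = 50 (g(p) = 15 - 5*(-7) = 15 + 35 = 50)
Q(M) = 2*M*(-10 + M) (Q(M) = (-10 + M)*(2*M) = 2*M*(-10 + M))
j(K, A) = 92 (j(K, A) = 50 - 2*7*(-10 + 7) = 50 - 2*7*(-3) = 50 - 1*(-42) = 50 + 42 = 92)
O = -31503
O - j(177, -152) = -31503 - 1*92 = -31503 - 92 = -31595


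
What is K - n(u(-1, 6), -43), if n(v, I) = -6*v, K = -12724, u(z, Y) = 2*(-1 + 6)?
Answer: -12664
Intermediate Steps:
u(z, Y) = 10 (u(z, Y) = 2*5 = 10)
K - n(u(-1, 6), -43) = -12724 - (-6)*10 = -12724 - 1*(-60) = -12724 + 60 = -12664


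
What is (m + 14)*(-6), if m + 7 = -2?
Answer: -30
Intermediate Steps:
m = -9 (m = -7 - 2 = -9)
(m + 14)*(-6) = (-9 + 14)*(-6) = 5*(-6) = -30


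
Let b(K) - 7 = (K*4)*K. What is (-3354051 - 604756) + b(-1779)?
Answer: 8700564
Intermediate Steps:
b(K) = 7 + 4*K² (b(K) = 7 + (K*4)*K = 7 + (4*K)*K = 7 + 4*K²)
(-3354051 - 604756) + b(-1779) = (-3354051 - 604756) + (7 + 4*(-1779)²) = -3958807 + (7 + 4*3164841) = -3958807 + (7 + 12659364) = -3958807 + 12659371 = 8700564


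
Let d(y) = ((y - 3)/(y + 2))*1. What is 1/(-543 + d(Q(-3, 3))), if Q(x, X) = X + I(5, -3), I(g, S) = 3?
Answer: -8/4341 ≈ -0.0018429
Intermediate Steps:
Q(x, X) = 3 + X (Q(x, X) = X + 3 = 3 + X)
d(y) = (-3 + y)/(2 + y) (d(y) = ((-3 + y)/(2 + y))*1 = (-3 + y)/(2 + y))
1/(-543 + d(Q(-3, 3))) = 1/(-543 + (-3 + (3 + 3))/(2 + (3 + 3))) = 1/(-543 + (-3 + 6)/(2 + 6)) = 1/(-543 + 3/8) = 1/(-4341/8) = -8/4341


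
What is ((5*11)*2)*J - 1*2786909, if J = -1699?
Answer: -2973799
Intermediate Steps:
((5*11)*2)*J - 1*2786909 = ((5*11)*2)*(-1699) - 1*2786909 = (55*2)*(-1699) - 2786909 = 110*(-1699) - 2786909 = -186890 - 2786909 = -2973799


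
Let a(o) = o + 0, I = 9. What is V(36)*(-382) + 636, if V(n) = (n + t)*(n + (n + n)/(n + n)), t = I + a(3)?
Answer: -677796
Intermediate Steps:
a(o) = o
t = 12 (t = 9 + 3 = 12)
V(n) = (1 + n)*(12 + n) (V(n) = (n + 12)*(n + (n + n)/(n + n)) = (12 + n)*(n + (2*n)/((2*n))) = (12 + n)*(n + (2*n)*(1/(2*n))) = (12 + n)*(n + 1) = (12 + n)*(1 + n) = (1 + n)*(12 + n))
V(36)*(-382) + 636 = (12 + 36**2 + 13*36)*(-382) + 636 = (12 + 1296 + 468)*(-382) + 636 = 1776*(-382) + 636 = -678432 + 636 = -677796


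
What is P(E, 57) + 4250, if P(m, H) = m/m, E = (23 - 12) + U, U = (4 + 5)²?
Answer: 4251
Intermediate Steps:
U = 81 (U = 9² = 81)
E = 92 (E = (23 - 12) + 81 = 11 + 81 = 92)
P(m, H) = 1
P(E, 57) + 4250 = 1 + 4250 = 4251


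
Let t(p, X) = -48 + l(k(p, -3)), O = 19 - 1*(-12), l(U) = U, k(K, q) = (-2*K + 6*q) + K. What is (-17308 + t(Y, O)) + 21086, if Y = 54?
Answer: 3658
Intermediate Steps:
k(K, q) = -K + 6*q
O = 31 (O = 19 + 12 = 31)
t(p, X) = -66 - p (t(p, X) = -48 + (-p + 6*(-3)) = -48 + (-p - 18) = -48 + (-18 - p) = -66 - p)
(-17308 + t(Y, O)) + 21086 = (-17308 + (-66 - 1*54)) + 21086 = (-17308 + (-66 - 54)) + 21086 = (-17308 - 120) + 21086 = -17428 + 21086 = 3658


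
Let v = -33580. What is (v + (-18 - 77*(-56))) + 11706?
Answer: -17580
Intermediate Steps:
(v + (-18 - 77*(-56))) + 11706 = (-33580 + (-18 - 77*(-56))) + 11706 = (-33580 + (-18 + 4312)) + 11706 = (-33580 + 4294) + 11706 = -29286 + 11706 = -17580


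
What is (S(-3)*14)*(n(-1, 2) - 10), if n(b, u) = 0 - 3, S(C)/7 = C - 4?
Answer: 8918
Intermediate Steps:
S(C) = -28 + 7*C (S(C) = 7*(C - 4) = 7*(-4 + C) = -28 + 7*C)
n(b, u) = -3
(S(-3)*14)*(n(-1, 2) - 10) = ((-28 + 7*(-3))*14)*(-3 - 10) = ((-28 - 21)*14)*(-13) = -49*14*(-13) = -686*(-13) = 8918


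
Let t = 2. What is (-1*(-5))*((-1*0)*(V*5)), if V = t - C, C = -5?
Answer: 0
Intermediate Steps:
V = 7 (V = 2 - 1*(-5) = 2 + 5 = 7)
(-1*(-5))*((-1*0)*(V*5)) = (-1*(-5))*((-1*0)*(7*5)) = 5*(0*35) = 5*0 = 0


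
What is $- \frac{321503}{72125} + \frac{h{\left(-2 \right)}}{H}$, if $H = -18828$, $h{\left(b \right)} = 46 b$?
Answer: $- \frac{1511655746}{339492375} \approx -4.4527$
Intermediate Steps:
$- \frac{321503}{72125} + \frac{h{\left(-2 \right)}}{H} = - \frac{321503}{72125} + \frac{46 \left(-2\right)}{-18828} = \left(-321503\right) \frac{1}{72125} - - \frac{23}{4707} = - \frac{321503}{72125} + \frac{23}{4707} = - \frac{1511655746}{339492375}$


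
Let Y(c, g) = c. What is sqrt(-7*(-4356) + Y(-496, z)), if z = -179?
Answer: 2*sqrt(7499) ≈ 173.19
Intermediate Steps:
sqrt(-7*(-4356) + Y(-496, z)) = sqrt(-7*(-4356) - 496) = sqrt(30492 - 496) = sqrt(29996) = 2*sqrt(7499)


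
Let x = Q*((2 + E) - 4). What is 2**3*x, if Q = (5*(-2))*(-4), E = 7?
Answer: 1600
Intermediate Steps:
Q = 40 (Q = -10*(-4) = 40)
x = 200 (x = 40*((2 + 7) - 4) = 40*(9 - 4) = 40*5 = 200)
2**3*x = 2**3*200 = 8*200 = 1600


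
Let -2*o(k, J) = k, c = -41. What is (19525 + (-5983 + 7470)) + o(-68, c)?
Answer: 21046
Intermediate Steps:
o(k, J) = -k/2
(19525 + (-5983 + 7470)) + o(-68, c) = (19525 + (-5983 + 7470)) - 1/2*(-68) = (19525 + 1487) + 34 = 21012 + 34 = 21046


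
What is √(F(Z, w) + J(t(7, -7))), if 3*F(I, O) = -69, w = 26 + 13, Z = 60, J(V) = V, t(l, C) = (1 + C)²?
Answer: √13 ≈ 3.6056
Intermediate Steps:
w = 39
F(I, O) = -23 (F(I, O) = (⅓)*(-69) = -23)
√(F(Z, w) + J(t(7, -7))) = √(-23 + (1 - 7)²) = √(-23 + (-6)²) = √(-23 + 36) = √13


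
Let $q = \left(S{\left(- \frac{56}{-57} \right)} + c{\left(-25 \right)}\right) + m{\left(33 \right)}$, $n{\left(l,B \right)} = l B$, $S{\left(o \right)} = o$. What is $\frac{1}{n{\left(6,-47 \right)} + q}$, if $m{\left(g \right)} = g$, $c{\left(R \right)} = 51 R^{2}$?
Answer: $\frac{57}{1802738} \approx 3.1619 \cdot 10^{-5}$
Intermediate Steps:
$n{\left(l,B \right)} = B l$
$q = \frac{1818812}{57}$ ($q = \left(- \frac{56}{-57} + 51 \left(-25\right)^{2}\right) + 33 = \left(\left(-56\right) \left(- \frac{1}{57}\right) + 51 \cdot 625\right) + 33 = \left(\frac{56}{57} + 31875\right) + 33 = \frac{1816931}{57} + 33 = \frac{1818812}{57} \approx 31909.0$)
$\frac{1}{n{\left(6,-47 \right)} + q} = \frac{1}{\left(-47\right) 6 + \frac{1818812}{57}} = \frac{1}{-282 + \frac{1818812}{57}} = \frac{1}{\frac{1802738}{57}} = \frac{57}{1802738}$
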